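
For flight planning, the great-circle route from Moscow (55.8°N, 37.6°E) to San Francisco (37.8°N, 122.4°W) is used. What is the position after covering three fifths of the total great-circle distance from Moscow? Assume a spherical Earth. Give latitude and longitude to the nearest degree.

≈ (70°N, 104°W)

The haversine formula gives a central angle δ ≈ 1.481 rad (84.9°) between the endpoints.
Interpolate at f = 3/5 with slerp weights a = sin((1−f)δ)/sin δ ≈ 0.561, b = sin(fδ)/sin δ ≈ 0.779.
p = a·p₁ + b·p₂ ≈ (-0.080, -0.328, 0.941); φ = arcsin(p_z) ≈ 70.28°, λ = atan2(p_y, p_x) ≈ -103.77°.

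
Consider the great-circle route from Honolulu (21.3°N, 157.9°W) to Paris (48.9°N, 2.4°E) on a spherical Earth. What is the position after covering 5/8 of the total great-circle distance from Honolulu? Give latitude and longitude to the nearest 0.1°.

≈ 77.5°N, 76.9°W

The haversine formula gives a central angle δ ≈ 1.879 rad (107.6°) between the endpoints.
Interpolate at f = 5/8 with slerp weights a = sin((1−f)δ)/sin δ ≈ 0.680, b = sin(fδ)/sin δ ≈ 0.968.
p = a·p₁ + b·p₂ ≈ (0.049, -0.212, 0.976); φ = arcsin(p_z) ≈ 77.46°, λ = atan2(p_y, p_x) ≈ -76.95°.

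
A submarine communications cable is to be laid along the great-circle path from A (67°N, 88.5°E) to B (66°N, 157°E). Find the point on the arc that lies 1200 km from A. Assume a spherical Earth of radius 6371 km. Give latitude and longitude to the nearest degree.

≈ (70°N, 117°E)

Convert each endpoint to a unit vector on the sphere (x = cos φ cos λ, y = cos φ sin λ, z = sin φ).
The central angle between the endpoints is δ = arccos(p₁·p₂) ≈ 0.453 rad (26.0°). The total great-circle distance is δ·R ≈ 0.453 × 6371 ≈ 2886 km, so the target fraction is f = 1200/2886 ≈ 0.416.
Interpolate at f ≈ 0.416 with slerp weights a = sin((1−f)δ)/sin δ ≈ 0.598, b = sin(fδ)/sin δ ≈ 0.428.
p = a·p₁ + b·p₂ ≈ (-0.154, 0.301, 0.941); φ = arcsin(p_z) ≈ 70.21°, λ = atan2(p_y, p_x) ≈ 117.08°.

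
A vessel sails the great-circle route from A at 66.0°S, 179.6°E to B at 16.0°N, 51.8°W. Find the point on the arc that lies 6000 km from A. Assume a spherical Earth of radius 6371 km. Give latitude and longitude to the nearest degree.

≈ 45°S, 80°W

Convert each endpoint to a unit vector on the sphere (x = cos φ cos λ, y = cos φ sin λ, z = sin φ).
The central angle between the endpoints is δ = arccos(p₁·p₂) ≈ 2.089 rad (119.7°). The total great-circle distance is δ·R ≈ 2.089 × 6371 ≈ 13312 km, so the target fraction is f = 6000/13312 ≈ 0.451.
Interpolate at f ≈ 0.451 with slerp weights a = sin((1−f)δ)/sin δ ≈ 1.050, b = sin(fδ)/sin δ ≈ 0.931.
p = a·p₁ + b·p₂ ≈ (0.126, -0.700, -0.703); φ = arcsin(p_z) ≈ -44.63°, λ = atan2(p_y, p_x) ≈ -79.77°.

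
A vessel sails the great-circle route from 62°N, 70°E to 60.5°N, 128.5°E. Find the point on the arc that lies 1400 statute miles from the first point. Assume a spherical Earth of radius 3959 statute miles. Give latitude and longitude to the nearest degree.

The haversine formula gives a central angle δ ≈ 0.475 rad (27.2°) between the endpoints. The total great-circle distance is δ·R ≈ 0.475 × 3959 ≈ 1881 mi, so the target fraction is f = 1400/1881 ≈ 0.744.
Interpolate at f ≈ 0.744 with slerp weights a = sin((1−f)δ)/sin δ ≈ 0.265, b = sin(fδ)/sin δ ≈ 0.757.
p = a·p₁ + b·p₂ ≈ (-0.190, 0.409, 0.893); φ = arcsin(p_z) ≈ 63.23°, λ = atan2(p_y, p_x) ≈ 114.89°.

≈ 63°N, 115°E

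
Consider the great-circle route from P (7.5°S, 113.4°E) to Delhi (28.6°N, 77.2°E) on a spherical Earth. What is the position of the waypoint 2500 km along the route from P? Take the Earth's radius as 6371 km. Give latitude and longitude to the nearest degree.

≈ (9°N, 98°E)

Convert each endpoint to a unit vector on the sphere (x = cos φ cos λ, y = cos φ sin λ, z = sin φ).
The central angle between the endpoints is δ = arccos(p₁·p₂) ≈ 0.876 rad (50.2°). The total great-circle distance is δ·R ≈ 0.876 × 6371 ≈ 5583 km, so the target fraction is f = 2500/5583 ≈ 0.448.
Interpolate at f ≈ 0.448 with slerp weights a = sin((1−f)δ)/sin δ ≈ 0.606, b = sin(fδ)/sin δ ≈ 0.498.
p = a·p₁ + b·p₂ ≈ (-0.142, 0.977, 0.159); φ = arcsin(p_z) ≈ 9.16°, λ = atan2(p_y, p_x) ≈ 98.25°.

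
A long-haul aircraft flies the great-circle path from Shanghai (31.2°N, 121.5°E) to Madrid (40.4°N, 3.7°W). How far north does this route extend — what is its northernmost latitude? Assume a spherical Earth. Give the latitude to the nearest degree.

≈ 58°N

The great circle lies in the plane with unit normal n̂ = (p₁ × p₂)/|p₁ × p₂|.
Here n̂_z ≈ -0.533; the vertex latitude is φ_max = arccos|n̂_z| ≈ 57.8°.
Check via Clairaut: cos φ_max = |cos φ₁| · sin C = cos(31.2°)·sin(38.5°) ≈ 0.533, again giving ≈ 57.8°.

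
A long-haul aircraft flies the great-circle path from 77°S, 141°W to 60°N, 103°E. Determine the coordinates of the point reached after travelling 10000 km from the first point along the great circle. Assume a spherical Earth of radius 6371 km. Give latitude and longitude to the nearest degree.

≈ 1°S, 127°E

Write both endpoints as unit vectors p₁, p₂ with components (cos φ cos λ, cos φ sin λ, sin φ).
The central angle between the endpoints is δ = arccos(p₁·p₂) ≈ 2.675 rad (153.3°). The total great-circle distance is δ·R ≈ 2.675 × 6371 ≈ 17043 km, so the target fraction is f = 10000/17043 ≈ 0.587.
Interpolate at f ≈ 0.587 with slerp weights a = sin((1−f)δ)/sin δ ≈ 1.987, b = sin(fδ)/sin δ ≈ 2.223.
p = a·p₁ + b·p₂ ≈ (-0.597, 0.802, -0.011); φ = arcsin(p_z) ≈ -0.60°, λ = atan2(p_y, p_x) ≈ 126.69°.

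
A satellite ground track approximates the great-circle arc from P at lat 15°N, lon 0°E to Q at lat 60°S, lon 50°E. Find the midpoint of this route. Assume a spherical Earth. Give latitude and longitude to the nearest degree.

≈ lat 24°S, lon 17°E

From cos δ = sin φ₁ sin φ₂ + cos φ₁ cos φ₂ cos Δλ, the central angle is δ ≈ 1.484 rad (85.0°).
Interpolate at f = 1/2 with slerp weights a = sin((1−f)δ)/sin δ ≈ 0.678, b = sin(fδ)/sin δ ≈ 0.678.
p = a·p₁ + b·p₂ ≈ (0.873, 0.260, -0.412); φ = arcsin(p_z) ≈ -24.33°, λ = atan2(p_y, p_x) ≈ 16.57°.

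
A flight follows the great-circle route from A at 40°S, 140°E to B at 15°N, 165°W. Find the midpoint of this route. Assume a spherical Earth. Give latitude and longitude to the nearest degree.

Write both endpoints as unit vectors p₁, p₂ with components (cos φ cos λ, cos φ sin λ, sin φ).
The central angle between the endpoints is δ = arccos(p₁·p₂) ≈ 1.310 rad (75.0°).
Interpolate at f = 1/2 with slerp weights a = sin((1−f)δ)/sin δ ≈ 0.630, b = sin(fδ)/sin δ ≈ 0.630.
p = a·p₁ + b·p₂ ≈ (-0.958, 0.153, -0.242); φ = arcsin(p_z) ≈ -14.01°, λ = atan2(p_y, p_x) ≈ 170.94°.

≈ 14°S, 171°E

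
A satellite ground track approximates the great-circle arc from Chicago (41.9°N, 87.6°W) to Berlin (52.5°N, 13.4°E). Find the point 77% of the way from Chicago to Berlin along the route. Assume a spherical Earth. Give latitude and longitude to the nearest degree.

≈ 59°N, 10°W

Convert each endpoint to a unit vector on the sphere (x = cos φ cos λ, y = cos φ sin λ, z = sin φ).
The central angle between the endpoints is δ = arccos(p₁·p₂) ≈ 1.111 rad (63.7°).
Interpolate at f = 0.77 with slerp weights a = sin((1−f)δ)/sin δ ≈ 0.282, b = sin(fδ)/sin δ ≈ 0.842.
p = a·p₁ + b·p₂ ≈ (0.508, -0.091, 0.857); φ = arcsin(p_z) ≈ 58.95°, λ = atan2(p_y, p_x) ≈ -10.16°.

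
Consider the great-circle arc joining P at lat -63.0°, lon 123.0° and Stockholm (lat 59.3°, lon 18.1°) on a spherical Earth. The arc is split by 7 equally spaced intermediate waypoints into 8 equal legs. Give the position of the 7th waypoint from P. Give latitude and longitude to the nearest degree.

The haversine formula gives a central angle δ ≈ 2.542 rad (145.7°) between the endpoints.
Interpolate at f = 7/8 with slerp weights a = sin((1−f)δ)/sin δ ≈ 0.554, b = sin(fδ)/sin δ ≈ 1.407.
p = a·p₁ + b·p₂ ≈ (0.546, 0.434, 0.717); φ = arcsin(p_z) ≈ 45.77°, λ = atan2(p_y, p_x) ≈ 38.49°.

≈ lat 46°, lon 38°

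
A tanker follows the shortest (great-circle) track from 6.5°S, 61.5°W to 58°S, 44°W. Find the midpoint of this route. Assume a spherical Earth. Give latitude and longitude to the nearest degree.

Convert each endpoint to a unit vector on the sphere (x = cos φ cos λ, y = cos φ sin λ, z = sin φ).
The central angle between the endpoints is δ = arccos(p₁·p₂) ≈ 0.930 rad (53.3°).
Interpolate at f = 1/2 with slerp weights a = sin((1−f)δ)/sin δ ≈ 0.559, b = sin(fδ)/sin δ ≈ 0.559.
p = a·p₁ + b·p₂ ≈ (0.478, -0.694, -0.538); φ = arcsin(p_z) ≈ -32.52°, λ = atan2(p_y, p_x) ≈ -55.43°.

≈ 33°S, 55°W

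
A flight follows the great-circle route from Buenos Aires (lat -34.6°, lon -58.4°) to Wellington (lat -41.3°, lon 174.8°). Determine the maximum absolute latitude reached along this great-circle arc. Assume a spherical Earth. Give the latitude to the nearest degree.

≈ -60°

The great circle lies in the plane with unit normal n̂ = (p₁ × p₂)/|p₁ × p₂|.
Here n̂_z ≈ -0.495; the vertex latitude is φ_max = arccos|n̂_z| ≈ 60.3°.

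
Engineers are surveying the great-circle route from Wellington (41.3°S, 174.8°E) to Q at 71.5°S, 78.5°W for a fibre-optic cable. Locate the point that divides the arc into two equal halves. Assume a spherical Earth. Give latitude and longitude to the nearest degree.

From cos δ = sin φ₁ sin φ₂ + cos φ₁ cos φ₂ cos Δλ, the central angle is δ ≈ 0.980 rad (56.1°).
Interpolate at f = 1/2 with slerp weights a = sin((1−f)δ)/sin δ ≈ 0.567, b = sin(fδ)/sin δ ≈ 0.567.
p = a·p₁ + b·p₂ ≈ (-0.388, -0.138, -0.911); φ = arcsin(p_z) ≈ -65.69°, λ = atan2(p_y, p_x) ≈ -160.48°.

≈ 66°S, 160°W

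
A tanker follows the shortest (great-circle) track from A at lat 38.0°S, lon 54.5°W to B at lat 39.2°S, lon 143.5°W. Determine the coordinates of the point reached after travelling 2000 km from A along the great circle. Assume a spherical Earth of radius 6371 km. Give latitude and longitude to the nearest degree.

≈ lat 46°S, lon 76°W

Write both endpoints as unit vectors p₁, p₂ with components (cos φ cos λ, cos φ sin λ, sin φ).
The central angle between the endpoints is δ = arccos(p₁·p₂) ≈ 1.160 rad (66.4°). The total great-circle distance is δ·R ≈ 1.160 × 6371 ≈ 7387 km, so the target fraction is f = 2000/7387 ≈ 0.271.
Interpolate at f ≈ 0.271 with slerp weights a = sin((1−f)δ)/sin δ ≈ 0.816, b = sin(fδ)/sin δ ≈ 0.337.
p = a·p₁ + b·p₂ ≈ (0.164, -0.679, -0.716); φ = arcsin(p_z) ≈ -45.69°, λ = atan2(p_y, p_x) ≈ -76.44°.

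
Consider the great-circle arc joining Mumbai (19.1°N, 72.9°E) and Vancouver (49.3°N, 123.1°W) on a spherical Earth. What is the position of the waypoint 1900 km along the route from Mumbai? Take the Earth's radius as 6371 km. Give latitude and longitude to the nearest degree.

The haversine formula gives a central angle δ ≈ 1.922 rad (110.1°) between the endpoints. The total great-circle distance is δ·R ≈ 1.922 × 6371 ≈ 12247 km, so the target fraction is f = 1900/12247 ≈ 0.155.
Interpolate at f ≈ 0.155 with slerp weights a = sin((1−f)δ)/sin δ ≈ 1.064, b = sin(fδ)/sin δ ≈ 0.313.
p = a·p₁ + b·p₂ ≈ (0.184, 0.790, 0.585); φ = arcsin(p_z) ≈ 35.82°, λ = atan2(p_y, p_x) ≈ 76.88°.

≈ 36°N, 77°E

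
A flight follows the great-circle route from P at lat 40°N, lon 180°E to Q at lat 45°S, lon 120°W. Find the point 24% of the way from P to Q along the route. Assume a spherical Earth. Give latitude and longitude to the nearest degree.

≈ lat 20°N, lon 164°W

From cos δ = sin φ₁ sin φ₂ + cos φ₁ cos φ₂ cos Δλ, the central angle is δ ≈ 1.756 rad (100.6°).
Interpolate at f = 0.24 with slerp weights a = sin((1−f)δ)/sin δ ≈ 0.989, b = sin(fδ)/sin δ ≈ 0.416.
p = a·p₁ + b·p₂ ≈ (-0.905, -0.255, 0.342); φ = arcsin(p_z) ≈ 19.97°, λ = atan2(p_y, p_x) ≈ -164.27°.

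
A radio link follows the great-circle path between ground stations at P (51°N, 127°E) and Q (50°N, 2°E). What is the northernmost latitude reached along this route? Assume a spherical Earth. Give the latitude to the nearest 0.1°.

≈ 69.2°N

The great circle lies in the plane with unit normal n̂ = (p₁ × p₂)/|p₁ × p₂|.
Here n̂_z ≈ -0.356; the vertex latitude is φ_max = arccos|n̂_z| ≈ 69.2°.
Check via Clairaut: cos φ_max = |cos φ₁| · sin C = cos(51.0°)·sin(34.4°) ≈ 0.356, again giving ≈ 69.2°.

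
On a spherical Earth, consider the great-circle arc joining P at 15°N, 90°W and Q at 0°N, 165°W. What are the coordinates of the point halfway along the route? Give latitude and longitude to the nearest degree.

≈ 9°N, 128°W

Write both endpoints as unit vectors p₁, p₂ with components (cos φ cos λ, cos φ sin λ, sin φ).
The central angle between the endpoints is δ = arccos(p₁·p₂) ≈ 1.318 rad (75.5°).
Interpolate at f = 1/2 with slerp weights a = sin((1−f)δ)/sin δ ≈ 0.632, b = sin(fδ)/sin δ ≈ 0.632.
p = a·p₁ + b·p₂ ≈ (-0.611, -0.775, 0.164); φ = arcsin(p_z) ≈ 9.42°, λ = atan2(p_y, p_x) ≈ -128.26°.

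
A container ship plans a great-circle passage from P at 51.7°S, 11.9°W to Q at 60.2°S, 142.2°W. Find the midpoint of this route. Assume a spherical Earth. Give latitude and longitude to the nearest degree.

≈ 74°S, 64°W

Convert each endpoint to a unit vector on the sphere (x = cos φ cos λ, y = cos φ sin λ, z = sin φ).
The central angle between the endpoints is δ = arccos(p₁·p₂) ≈ 1.068 rad (61.2°).
Interpolate at f = 1/2 with slerp weights a = sin((1−f)δ)/sin δ ≈ 0.581, b = sin(fδ)/sin δ ≈ 0.581.
p = a·p₁ + b·p₂ ≈ (0.124, -0.251, -0.960); φ = arcsin(p_z) ≈ -73.73°, λ = atan2(p_y, p_x) ≈ -63.69°.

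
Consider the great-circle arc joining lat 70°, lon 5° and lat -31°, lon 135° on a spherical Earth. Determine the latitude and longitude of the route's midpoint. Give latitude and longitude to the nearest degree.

The haversine formula gives a central angle δ ≈ 2.308 rad (132.3°) between the endpoints.
Interpolate at f = 1/2 with slerp weights a = sin((1−f)δ)/sin δ ≈ 1.235, b = sin(fδ)/sin δ ≈ 1.235.
p = a·p₁ + b·p₂ ≈ (-0.328, 0.786, 0.525); φ = arcsin(p_z) ≈ 31.64°, λ = atan2(p_y, p_x) ≈ 112.65°.

≈ lat 32°, lon 113°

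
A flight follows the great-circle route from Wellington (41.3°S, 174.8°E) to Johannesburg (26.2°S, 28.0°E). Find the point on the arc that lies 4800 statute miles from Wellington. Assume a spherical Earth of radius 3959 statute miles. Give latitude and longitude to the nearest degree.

≈ 57°S, 56°E

From cos δ = sin φ₁ sin φ₂ + cos φ₁ cos φ₂ cos Δλ, the central angle is δ ≈ 1.847 rad (105.8°). The total great-circle distance is δ·R ≈ 1.847 × 3959 ≈ 7312 mi, so the target fraction is f = 4800/7312 ≈ 0.656.
Interpolate at f ≈ 0.656 with slerp weights a = sin((1−f)δ)/sin δ ≈ 0.616, b = sin(fδ)/sin δ ≈ 0.973.
p = a·p₁ + b·p₂ ≈ (0.310, 0.452, -0.836); φ = arcsin(p_z) ≈ -56.76°, λ = atan2(p_y, p_x) ≈ 55.54°.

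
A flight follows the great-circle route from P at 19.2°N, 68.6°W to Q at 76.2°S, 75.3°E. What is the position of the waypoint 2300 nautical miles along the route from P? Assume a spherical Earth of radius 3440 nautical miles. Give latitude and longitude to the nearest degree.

Write both endpoints as unit vectors p₁, p₂ with components (cos φ cos λ, cos φ sin λ, sin φ).
The central angle between the endpoints is δ = arccos(p₁·p₂) ≈ 2.096 rad (120.1°). The total great-circle distance is δ·R ≈ 2.096 × 3440 ≈ 7210 nmi, so the target fraction is f = 2300/7210 ≈ 0.319.
Interpolate at f ≈ 0.319 with slerp weights a = sin((1−f)δ)/sin δ ≈ 1.144, b = sin(fδ)/sin δ ≈ 0.716.
p = a·p₁ + b·p₂ ≈ (0.438, -0.840, -0.320); φ = arcsin(p_z) ≈ -18.64°, λ = atan2(p_y, p_x) ≈ -62.50°.

≈ 19°S, 62°W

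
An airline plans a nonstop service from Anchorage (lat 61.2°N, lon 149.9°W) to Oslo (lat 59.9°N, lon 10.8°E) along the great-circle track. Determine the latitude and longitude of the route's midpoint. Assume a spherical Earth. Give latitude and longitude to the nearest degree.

Write both endpoints as unit vectors p₁, p₂ with components (cos φ cos λ, cos φ sin λ, sin φ).
The central angle between the endpoints is δ = arccos(p₁·p₂) ≈ 1.012 rad (58.0°).
Interpolate at f = 1/2 with slerp weights a = sin((1−f)δ)/sin δ ≈ 0.572, b = sin(fδ)/sin δ ≈ 0.572.
p = a·p₁ + b·p₂ ≈ (0.043, -0.084, 0.995); φ = arcsin(p_z) ≈ 84.56°, λ = atan2(p_y, p_x) ≈ -62.81°.

≈ lat 85°N, lon 63°W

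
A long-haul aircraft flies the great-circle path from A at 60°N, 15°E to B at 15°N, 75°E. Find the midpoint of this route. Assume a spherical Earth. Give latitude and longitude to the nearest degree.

≈ 41°N, 55°E

From cos δ = sin φ₁ sin φ₂ + cos φ₁ cos φ₂ cos Δλ, the central angle is δ ≈ 1.086 rad (62.2°).
Interpolate at f = 1/2 with slerp weights a = sin((1−f)δ)/sin δ ≈ 0.584, b = sin(fδ)/sin δ ≈ 0.584.
p = a·p₁ + b·p₂ ≈ (0.428, 0.621, 0.657); φ = arcsin(p_z) ≈ 41.07°, λ = atan2(p_y, p_x) ≈ 55.40°.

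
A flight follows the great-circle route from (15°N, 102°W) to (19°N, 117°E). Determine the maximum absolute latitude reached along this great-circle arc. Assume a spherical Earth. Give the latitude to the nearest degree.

The great circle lies in the plane with unit normal n̂ = (p₁ × p₂)/|p₁ × p₂|.
Here n̂_z ≈ -0.737; the vertex latitude is φ_max = arccos|n̂_z| ≈ 42.6°.
Check via Clairaut: cos φ_max = |cos φ₁| · sin C = cos(15.0°)·sin(49.7°) ≈ 0.737, again giving ≈ 42.6°.

≈ 43°N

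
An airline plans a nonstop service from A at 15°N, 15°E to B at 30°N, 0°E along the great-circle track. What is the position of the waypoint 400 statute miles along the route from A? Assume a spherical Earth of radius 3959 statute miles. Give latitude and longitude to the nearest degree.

≈ 19°N, 11°E

Convert each endpoint to a unit vector on the sphere (x = cos φ cos λ, y = cos φ sin λ, z = sin φ).
The central angle between the endpoints is δ = arccos(p₁·p₂) ≈ 0.356 rad (20.4°). The total great-circle distance is δ·R ≈ 0.356 × 3959 ≈ 1408 mi, so the target fraction is f = 400/1408 ≈ 0.284.
Interpolate at f ≈ 0.284 with slerp weights a = sin((1−f)δ)/sin δ ≈ 0.723, b = sin(fδ)/sin δ ≈ 0.290.
p = a·p₁ + b·p₂ ≈ (0.926, 0.181, 0.332); φ = arcsin(p_z) ≈ 19.39°, λ = atan2(p_y, p_x) ≈ 11.05°.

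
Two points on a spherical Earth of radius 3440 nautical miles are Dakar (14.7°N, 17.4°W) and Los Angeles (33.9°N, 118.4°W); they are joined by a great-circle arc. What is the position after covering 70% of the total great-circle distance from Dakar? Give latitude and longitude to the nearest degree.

≈ 38°N, 85°W

Convert each endpoint to a unit vector on the sphere (x = cos φ cos λ, y = cos φ sin λ, z = sin φ).
The central angle between the endpoints is δ = arccos(p₁·p₂) ≈ 1.582 rad (90.7°).
Interpolate at f = 0.70 with slerp weights a = sin((1−f)δ)/sin δ ≈ 0.457, b = sin(fδ)/sin δ ≈ 0.895.
p = a·p₁ + b·p₂ ≈ (0.069, -0.785, 0.615); φ = arcsin(p_z) ≈ 37.95°, λ = atan2(p_y, p_x) ≈ -85.00°.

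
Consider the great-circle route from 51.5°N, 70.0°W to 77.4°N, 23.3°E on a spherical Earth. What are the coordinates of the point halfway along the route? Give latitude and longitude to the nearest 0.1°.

≈ 69.8°N, 50.4°W

Convert each endpoint to a unit vector on the sphere (x = cos φ cos λ, y = cos φ sin λ, z = sin φ).
The central angle between the endpoints is δ = arccos(p₁·p₂) ≈ 0.714 rad (40.9°).
Interpolate at f = 1/2 with slerp weights a = sin((1−f)δ)/sin δ ≈ 0.534, b = sin(fδ)/sin δ ≈ 0.534.
p = a·p₁ + b·p₂ ≈ (0.221, -0.266, 0.938); φ = arcsin(p_z) ≈ 69.78°, λ = atan2(p_y, p_x) ≈ -50.35°.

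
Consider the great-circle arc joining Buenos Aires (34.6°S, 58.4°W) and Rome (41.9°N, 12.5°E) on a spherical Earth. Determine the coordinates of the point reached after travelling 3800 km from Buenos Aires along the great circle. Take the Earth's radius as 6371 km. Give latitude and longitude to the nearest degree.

≈ 8°S, 34°W

Write both endpoints as unit vectors p₁, p₂ with components (cos φ cos λ, cos φ sin λ, sin φ).
The central angle between the endpoints is δ = arccos(p₁·p₂) ≈ 1.751 rad (100.3°). The total great-circle distance is δ·R ≈ 1.751 × 6371 ≈ 11152 km, so the target fraction is f = 3800/11152 ≈ 0.341.
Interpolate at f ≈ 0.341 with slerp weights a = sin((1−f)δ)/sin δ ≈ 0.929, b = sin(fδ)/sin δ ≈ 0.571.
p = a·p₁ + b·p₂ ≈ (0.816, -0.560, -0.146); φ = arcsin(p_z) ≈ -8.42°, λ = atan2(p_y, p_x) ≈ -34.45°.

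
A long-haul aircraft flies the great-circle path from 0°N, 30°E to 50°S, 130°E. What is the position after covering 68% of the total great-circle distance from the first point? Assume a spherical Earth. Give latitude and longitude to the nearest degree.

≈ 45°S, 84°E

Convert each endpoint to a unit vector on the sphere (x = cos φ cos λ, y = cos φ sin λ, z = sin φ).
The central angle between the endpoints is δ = arccos(p₁·p₂) ≈ 1.683 rad (96.4°).
Interpolate at f = 0.68 with slerp weights a = sin((1−f)δ)/sin δ ≈ 0.516, b = sin(fδ)/sin δ ≈ 0.916.
p = a·p₁ + b·p₂ ≈ (0.068, 0.709, -0.702); φ = arcsin(p_z) ≈ -44.57°, λ = atan2(p_y, p_x) ≈ 84.49°.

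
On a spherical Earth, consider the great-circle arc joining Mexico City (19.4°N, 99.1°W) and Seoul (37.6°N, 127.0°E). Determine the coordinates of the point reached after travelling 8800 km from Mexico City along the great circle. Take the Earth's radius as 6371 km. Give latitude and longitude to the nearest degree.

Write both endpoints as unit vectors p₁, p₂ with components (cos φ cos λ, cos φ sin λ, sin φ).
The central angle between the endpoints is δ = arccos(p₁·p₂) ≈ 1.892 rad (108.4°). The total great-circle distance is δ·R ≈ 1.892 × 6371 ≈ 12053 km, so the target fraction is f = 8800/12053 ≈ 0.730.
Interpolate at f ≈ 0.730 with slerp weights a = sin((1−f)δ)/sin δ ≈ 0.515, b = sin(fδ)/sin δ ≈ 1.035.
p = a·p₁ + b·p₂ ≈ (-0.570, 0.175, 0.803); φ = arcsin(p_z) ≈ 53.37°, λ = atan2(p_y, p_x) ≈ 162.92°.

≈ 53°N, 163°E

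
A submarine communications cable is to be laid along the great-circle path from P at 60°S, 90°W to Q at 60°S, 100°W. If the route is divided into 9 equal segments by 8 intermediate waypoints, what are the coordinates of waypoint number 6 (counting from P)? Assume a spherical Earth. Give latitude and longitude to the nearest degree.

Write both endpoints as unit vectors p₁, p₂ with components (cos φ cos λ, cos φ sin λ, sin φ).
The central angle between the endpoints is δ = arccos(p₁·p₂) ≈ 0.087 rad (5.0°).
Interpolate at f = 6/9 with slerp weights a = sin((1−f)δ)/sin δ ≈ 0.334, b = sin(fδ)/sin δ ≈ 0.667.
p = a·p₁ + b·p₂ ≈ (-0.058, -0.495, -0.867); φ = arcsin(p_z) ≈ -60.08°, λ = atan2(p_y, p_x) ≈ -96.67°.

≈ 60°S, 97°W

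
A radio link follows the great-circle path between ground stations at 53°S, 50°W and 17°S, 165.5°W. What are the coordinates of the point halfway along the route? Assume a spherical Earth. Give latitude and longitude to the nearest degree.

≈ 51°S, 128°W

Convert each endpoint to a unit vector on the sphere (x = cos φ cos λ, y = cos φ sin λ, z = sin φ).
The central angle between the endpoints is δ = arccos(p₁·p₂) ≈ 1.585 rad (90.8°).
Interpolate at f = 1/2 with slerp weights a = sin((1−f)δ)/sin δ ≈ 0.712, b = sin(fδ)/sin δ ≈ 0.712.
p = a·p₁ + b·p₂ ≈ (-0.384, -0.499, -0.777); φ = arcsin(p_z) ≈ -50.99°, λ = atan2(p_y, p_x) ≈ -127.58°.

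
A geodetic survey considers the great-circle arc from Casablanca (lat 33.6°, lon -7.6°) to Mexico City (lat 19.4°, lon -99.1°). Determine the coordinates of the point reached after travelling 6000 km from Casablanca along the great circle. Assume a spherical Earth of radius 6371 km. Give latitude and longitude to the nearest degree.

Convert each endpoint to a unit vector on the sphere (x = cos φ cos λ, y = cos φ sin λ, z = sin φ).
The central angle between the endpoints is δ = arccos(p₁·p₂) ≈ 1.407 rad (80.6°). The total great-circle distance is δ·R ≈ 1.407 × 6371 ≈ 8963 km, so the target fraction is f = 6000/8963 ≈ 0.669.
Interpolate at f ≈ 0.669 with slerp weights a = sin((1−f)δ)/sin δ ≈ 0.455, b = sin(fδ)/sin δ ≈ 0.820.
p = a·p₁ + b·p₂ ≈ (0.253, -0.813, 0.524); φ = arcsin(p_z) ≈ 31.59°, λ = atan2(p_y, p_x) ≈ -72.72°.

≈ lat 32°, lon -73°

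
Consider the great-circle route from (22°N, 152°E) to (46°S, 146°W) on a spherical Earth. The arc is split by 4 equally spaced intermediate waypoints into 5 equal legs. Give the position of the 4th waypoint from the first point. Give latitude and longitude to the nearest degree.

From cos δ = sin φ₁ sin φ₂ + cos φ₁ cos φ₂ cos Δλ, the central angle is δ ≈ 1.538 rad (88.1°).
Interpolate at f = 4/5 with slerp weights a = sin((1−f)δ)/sin δ ≈ 0.303, b = sin(fδ)/sin δ ≈ 0.943.
p = a·p₁ + b·p₂ ≈ (-0.791, -0.234, -0.565); φ = arcsin(p_z) ≈ -34.40°, λ = atan2(p_y, p_x) ≈ -163.49°.

≈ (34°S, 163°W)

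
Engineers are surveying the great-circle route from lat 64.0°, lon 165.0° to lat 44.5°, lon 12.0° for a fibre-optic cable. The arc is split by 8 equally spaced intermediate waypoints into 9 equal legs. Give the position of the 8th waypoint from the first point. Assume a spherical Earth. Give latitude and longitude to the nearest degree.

≈ lat 52°, lon 15°

From cos δ = sin φ₁ sin φ₂ + cos φ₁ cos φ₂ cos Δλ, the central angle is δ ≈ 1.212 rad (69.4°).
Interpolate at f = 8/9 with slerp weights a = sin((1−f)δ)/sin δ ≈ 0.143, b = sin(fδ)/sin δ ≈ 0.941.
p = a·p₁ + b·p₂ ≈ (0.595, 0.156, 0.788); φ = arcsin(p_z) ≈ 52.01°, λ = atan2(p_y, p_x) ≈ 14.66°.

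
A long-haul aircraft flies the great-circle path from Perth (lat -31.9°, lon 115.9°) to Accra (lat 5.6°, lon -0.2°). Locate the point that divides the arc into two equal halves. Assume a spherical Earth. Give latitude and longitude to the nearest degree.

≈ lat -24°, lon 51°

Write both endpoints as unit vectors p₁, p₂ with components (cos φ cos λ, cos φ sin λ, sin φ).
The central angle between the endpoints is δ = arccos(p₁·p₂) ≈ 2.008 rad (115.0°).
Interpolate at f = 1/2 with slerp weights a = sin((1−f)δ)/sin δ ≈ 0.931, b = sin(fδ)/sin δ ≈ 0.931.
p = a·p₁ + b·p₂ ≈ (0.581, 0.708, -0.401); φ = arcsin(p_z) ≈ -23.65°, λ = atan2(p_y, p_x) ≈ 50.60°.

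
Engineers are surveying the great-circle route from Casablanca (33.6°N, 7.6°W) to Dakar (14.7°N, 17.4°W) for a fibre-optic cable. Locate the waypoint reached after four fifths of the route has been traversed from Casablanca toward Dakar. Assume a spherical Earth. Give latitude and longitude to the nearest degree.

≈ (19°N, 16°W)

The haversine formula gives a central angle δ ≈ 0.364 rad (20.9°) between the endpoints.
Interpolate at f = 4/5 with slerp weights a = sin((1−f)δ)/sin δ ≈ 0.204, b = sin(fδ)/sin δ ≈ 0.806.
p = a·p₁ + b·p₂ ≈ (0.913, -0.256, 0.318); φ = arcsin(p_z) ≈ 18.52°, λ = atan2(p_y, p_x) ≈ -15.65°.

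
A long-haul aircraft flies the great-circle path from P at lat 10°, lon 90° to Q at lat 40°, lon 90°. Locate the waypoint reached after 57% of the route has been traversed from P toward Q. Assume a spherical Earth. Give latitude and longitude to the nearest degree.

The haversine formula gives a central angle δ ≈ 0.524 rad (30.0°) between the endpoints.
Interpolate at f = 0.57 with slerp weights a = sin((1−f)δ)/sin δ ≈ 0.447, b = sin(fδ)/sin δ ≈ 0.588.
p = a·p₁ + b·p₂ ≈ (0.000, 0.890, 0.456); φ = arcsin(p_z) ≈ 27.10°, λ = atan2(p_y, p_x) ≈ 90.00°.

≈ lat 27°, lon 90°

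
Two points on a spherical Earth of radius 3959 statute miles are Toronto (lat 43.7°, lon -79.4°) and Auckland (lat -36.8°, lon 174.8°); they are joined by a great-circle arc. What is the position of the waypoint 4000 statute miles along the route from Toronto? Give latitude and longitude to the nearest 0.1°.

Convert each endpoint to a unit vector on the sphere (x = cos φ cos λ, y = cos φ sin λ, z = sin φ).
The central angle between the endpoints is δ = arccos(p₁·p₂) ≈ 2.179 rad (124.9°). The total great-circle distance is δ·R ≈ 2.179 × 3959 ≈ 8627 mi, so the target fraction is f = 4000/8627 ≈ 0.464.
Interpolate at f ≈ 0.464 with slerp weights a = sin((1−f)δ)/sin δ ≈ 1.121, b = sin(fδ)/sin δ ≈ 1.032.
p = a·p₁ + b·p₂ ≈ (-0.674, -0.722, 0.156); φ = arcsin(p_z) ≈ 9.00°, λ = atan2(p_y, p_x) ≈ -133.03°.

≈ lat 9.0°, lon -133.0°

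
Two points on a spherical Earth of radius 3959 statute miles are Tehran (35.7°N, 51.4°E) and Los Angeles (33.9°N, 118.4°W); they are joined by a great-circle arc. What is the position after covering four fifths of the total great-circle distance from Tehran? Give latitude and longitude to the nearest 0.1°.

The haversine formula gives a central angle δ ≈ 1.916 rad (109.8°) between the endpoints.
Interpolate at f = 4/5 with slerp weights a = sin((1−f)δ)/sin δ ≈ 0.397, b = sin(fδ)/sin δ ≈ 1.062.
p = a·p₁ + b·p₂ ≈ (-0.218, -0.523, 0.824); φ = arcsin(p_z) ≈ 55.48°, λ = atan2(p_y, p_x) ≈ -112.62°.

≈ 55.5°N, 112.6°W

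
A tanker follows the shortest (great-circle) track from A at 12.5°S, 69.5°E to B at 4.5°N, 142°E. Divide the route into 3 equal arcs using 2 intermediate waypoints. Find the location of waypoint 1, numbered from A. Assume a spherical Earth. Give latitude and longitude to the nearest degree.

≈ 8°S, 94°E

Write both endpoints as unit vectors p₁, p₂ with components (cos φ cos λ, cos φ sin λ, sin φ).
The central angle between the endpoints is δ = arccos(p₁·p₂) ≈ 1.291 rad (74.0°).
Interpolate at f = 1/3 with slerp weights a = sin((1−f)δ)/sin δ ≈ 0.789, b = sin(fδ)/sin δ ≈ 0.434.
p = a·p₁ + b·p₂ ≈ (-0.071, 0.988, -0.137); φ = arcsin(p_z) ≈ -7.86°, λ = atan2(p_y, p_x) ≈ 94.13°.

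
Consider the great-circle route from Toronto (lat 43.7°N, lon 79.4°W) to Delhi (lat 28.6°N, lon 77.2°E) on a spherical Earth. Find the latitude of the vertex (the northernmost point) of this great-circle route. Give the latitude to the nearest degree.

The great circle lies in the plane with unit normal n̂ = (p₁ × p₂)/|p₁ × p₂|.
Here n̂_z ≈ +0.260; the vertex latitude is φ_max = arccos|n̂_z| ≈ 74.9°.

≈ 75°N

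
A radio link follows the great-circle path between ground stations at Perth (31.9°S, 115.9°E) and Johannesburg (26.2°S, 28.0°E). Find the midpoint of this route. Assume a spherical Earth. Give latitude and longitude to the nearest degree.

≈ (38°S, 70°E)

From cos δ = sin φ₁ sin φ₂ + cos φ₁ cos φ₂ cos Δλ, the central angle is δ ≈ 1.307 rad (74.9°).
Interpolate at f = 1/2 with slerp weights a = sin((1−f)δ)/sin δ ≈ 0.630, b = sin(fδ)/sin δ ≈ 0.630.
p = a·p₁ + b·p₂ ≈ (0.265, 0.746, -0.611); φ = arcsin(p_z) ≈ -37.64°, λ = atan2(p_y, p_x) ≈ 70.42°.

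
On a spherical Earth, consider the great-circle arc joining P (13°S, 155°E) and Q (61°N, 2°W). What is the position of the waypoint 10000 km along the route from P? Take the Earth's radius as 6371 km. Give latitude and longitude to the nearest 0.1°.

≈ (70.8°N, 106.9°E)

Convert each endpoint to a unit vector on the sphere (x = cos φ cos λ, y = cos φ sin λ, z = sin φ).
The central angle between the endpoints is δ = arccos(p₁·p₂) ≈ 2.254 rad (129.2°). The total great-circle distance is δ·R ≈ 2.254 × 6371 ≈ 14363 km, so the target fraction is f = 10000/14363 ≈ 0.696.
Interpolate at f ≈ 0.696 with slerp weights a = sin((1−f)δ)/sin δ ≈ 0.816, b = sin(fδ)/sin δ ≈ 1.290.
p = a·p₁ + b·p₂ ≈ (-0.095, 0.314, 0.945); φ = arcsin(p_z) ≈ 70.83°, λ = atan2(p_y, p_x) ≈ 106.91°.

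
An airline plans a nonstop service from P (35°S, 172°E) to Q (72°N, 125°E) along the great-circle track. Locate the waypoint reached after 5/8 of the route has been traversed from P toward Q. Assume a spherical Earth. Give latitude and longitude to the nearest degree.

Convert each endpoint to a unit vector on the sphere (x = cos φ cos λ, y = cos φ sin λ, z = sin φ).
The central angle between the endpoints is δ = arccos(p₁·p₂) ≈ 1.953 rad (111.9°).
Interpolate at f = 5/8 with slerp weights a = sin((1−f)δ)/sin δ ≈ 0.721, b = sin(fδ)/sin δ ≈ 1.012.
p = a·p₁ + b·p₂ ≈ (-0.764, 0.338, 0.549); φ = arcsin(p_z) ≈ 33.33°, λ = atan2(p_y, p_x) ≈ 156.11°.

≈ (33°N, 156°E)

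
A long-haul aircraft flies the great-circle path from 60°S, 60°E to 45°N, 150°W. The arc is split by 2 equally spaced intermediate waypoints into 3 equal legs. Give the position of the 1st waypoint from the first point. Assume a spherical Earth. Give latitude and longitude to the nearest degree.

≈ 45°S, 150°E

Convert each endpoint to a unit vector on the sphere (x = cos φ cos λ, y = cos φ sin λ, z = sin φ).
The central angle between the endpoints is δ = arccos(p₁·p₂) ≈ 2.735 rad (156.7°).
Interpolate at f = 1/3 with slerp weights a = sin((1−f)δ)/sin δ ≈ 2.449, b = sin(fδ)/sin δ ≈ 2.000.
p = a·p₁ + b·p₂ ≈ (-0.612, 0.354, -0.707); φ = arcsin(p_z) ≈ -45.00°, λ = atan2(p_y, p_x) ≈ 150.00°.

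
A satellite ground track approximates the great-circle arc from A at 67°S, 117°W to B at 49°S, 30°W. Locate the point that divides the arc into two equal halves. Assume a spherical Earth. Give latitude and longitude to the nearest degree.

The haversine formula gives a central angle δ ≈ 0.784 rad (44.9°) between the endpoints.
Interpolate at f = 1/2 with slerp weights a = sin((1−f)δ)/sin δ ≈ 0.541, b = sin(fδ)/sin δ ≈ 0.541.
p = a·p₁ + b·p₂ ≈ (0.211, -0.366, -0.906); φ = arcsin(p_z) ≈ -65.01°, λ = atan2(p_y, p_x) ≈ -59.98°.

≈ 65°S, 60°W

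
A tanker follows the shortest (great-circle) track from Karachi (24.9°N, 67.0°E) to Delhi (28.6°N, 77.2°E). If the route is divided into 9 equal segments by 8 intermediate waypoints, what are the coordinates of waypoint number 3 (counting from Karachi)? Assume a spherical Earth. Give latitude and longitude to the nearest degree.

≈ (26°N, 70°E)

Write both endpoints as unit vectors p₁, p₂ with components (cos φ cos λ, cos φ sin λ, sin φ).
The central angle between the endpoints is δ = arccos(p₁·p₂) ≈ 0.172 rad (9.8°).
Interpolate at f = 3/9 with slerp weights a = sin((1−f)δ)/sin δ ≈ 0.668, b = sin(fδ)/sin δ ≈ 0.335.
p = a·p₁ + b·p₂ ≈ (0.302, 0.845, 0.442); φ = arcsin(p_z) ≈ 26.21°, λ = atan2(p_y, p_x) ≈ 70.33°.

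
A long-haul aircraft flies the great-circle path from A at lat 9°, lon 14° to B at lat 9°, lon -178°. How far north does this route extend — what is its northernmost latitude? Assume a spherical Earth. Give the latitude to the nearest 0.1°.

≈ 56.6°

The great circle lies in the plane with unit normal n̂ = (p₁ × p₂)/|p₁ × p₂|.
Here n̂_z ≈ +0.551; the vertex latitude is φ_max = arccos|n̂_z| ≈ 56.6°.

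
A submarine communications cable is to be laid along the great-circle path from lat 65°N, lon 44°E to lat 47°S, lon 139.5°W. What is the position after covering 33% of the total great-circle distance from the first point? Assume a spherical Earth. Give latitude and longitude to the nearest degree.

Write both endpoints as unit vectors p₁, p₂ with components (cos φ cos λ, cos φ sin λ, sin φ).
The central angle between the endpoints is δ = arccos(p₁·p₂) ≈ 2.826 rad (161.9°).
Interpolate at f = 0.33 with slerp weights a = sin((1−f)δ)/sin δ ≈ 3.053, b = sin(fδ)/sin δ ≈ 2.585.
p = a·p₁ + b·p₂ ≈ (-0.412, -0.249, 0.876); φ = arcsin(p_z) ≈ 61.21°, λ = atan2(p_y, p_x) ≈ -148.91°.

≈ lat 61°N, lon 149°W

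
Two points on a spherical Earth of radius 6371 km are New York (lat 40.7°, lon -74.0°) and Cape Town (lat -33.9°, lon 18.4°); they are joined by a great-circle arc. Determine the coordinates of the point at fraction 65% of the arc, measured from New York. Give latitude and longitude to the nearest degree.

≈ lat -7°, lon -13°

Convert each endpoint to a unit vector on the sphere (x = cos φ cos λ, y = cos φ sin λ, z = sin φ).
The central angle between the endpoints is δ = arccos(p₁·p₂) ≈ 1.971 rad (113.0°).
Interpolate at f = 0.65 with slerp weights a = sin((1−f)δ)/sin δ ≈ 0.691, b = sin(fδ)/sin δ ≈ 1.041.
p = a·p₁ + b·p₂ ≈ (0.964, -0.231, -0.130); φ = arcsin(p_z) ≈ -7.45°, λ = atan2(p_y, p_x) ≈ -13.48°.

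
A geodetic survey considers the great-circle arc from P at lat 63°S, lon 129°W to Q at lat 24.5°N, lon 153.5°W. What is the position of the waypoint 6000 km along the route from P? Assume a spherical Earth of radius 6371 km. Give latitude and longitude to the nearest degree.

Convert each endpoint to a unit vector on the sphere (x = cos φ cos λ, y = cos φ sin λ, z = sin φ).
The central angle between the endpoints is δ = arccos(p₁·p₂) ≈ 1.564 rad (89.6°). The total great-circle distance is δ·R ≈ 1.564 × 6371 ≈ 9967 km, so the target fraction is f = 6000/9967 ≈ 0.602.
Interpolate at f ≈ 0.602 with slerp weights a = sin((1−f)δ)/sin δ ≈ 0.583, b = sin(fδ)/sin δ ≈ 0.809.
p = a·p₁ + b·p₂ ≈ (-0.825, -0.534, -0.184); φ = arcsin(p_z) ≈ -10.62°, λ = atan2(p_y, p_x) ≈ -147.09°.

≈ lat 11°S, lon 147°W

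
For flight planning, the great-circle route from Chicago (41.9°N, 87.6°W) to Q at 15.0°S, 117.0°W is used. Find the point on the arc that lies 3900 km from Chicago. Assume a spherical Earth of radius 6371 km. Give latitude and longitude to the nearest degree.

≈ 11°N, 106°W

The haversine formula gives a central angle δ ≈ 1.100 rad (63.0°) between the endpoints. The total great-circle distance is δ·R ≈ 1.100 × 6371 ≈ 7009 km, so the target fraction is f = 3900/7009 ≈ 0.556.
Interpolate at f ≈ 0.556 with slerp weights a = sin((1−f)δ)/sin δ ≈ 0.526, b = sin(fδ)/sin δ ≈ 0.645.
p = a·p₁ + b·p₂ ≈ (-0.266, -0.946, 0.184); φ = arcsin(p_z) ≈ 10.63°, λ = atan2(p_y, p_x) ≈ -105.72°.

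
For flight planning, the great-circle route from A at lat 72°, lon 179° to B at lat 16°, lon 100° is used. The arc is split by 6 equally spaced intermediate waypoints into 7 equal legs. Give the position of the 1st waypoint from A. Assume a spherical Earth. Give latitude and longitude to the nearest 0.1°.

Write both endpoints as unit vectors p₁, p₂ with components (cos φ cos λ, cos φ sin λ, sin φ).
The central angle between the endpoints is δ = arccos(p₁·p₂) ≈ 1.246 rad (71.4°).
Interpolate at f = 1/7 with slerp weights a = sin((1−f)δ)/sin δ ≈ 0.925, b = sin(fδ)/sin δ ≈ 0.187.
p = a·p₁ + b·p₂ ≈ (-0.317, 0.182, 0.931); φ = arcsin(p_z) ≈ 68.57°, λ = atan2(p_y, p_x) ≈ 150.15°.

≈ lat 68.6°, lon 150.1°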